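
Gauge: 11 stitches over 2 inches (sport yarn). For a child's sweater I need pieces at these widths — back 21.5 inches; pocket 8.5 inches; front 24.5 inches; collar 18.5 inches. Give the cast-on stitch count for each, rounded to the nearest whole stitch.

Rate = 11/2 = 5.5 sts per in.
back: 21.5 × 5.5 = 118.25 → 118.
pocket: 8.5 × 5.5 = 46.75 → 47.
front: 24.5 × 5.5 = 134.75 → 135.
collar: 18.5 × 5.5 = 101.75 → 102.

back 118; pocket 47; front 135; collar 102.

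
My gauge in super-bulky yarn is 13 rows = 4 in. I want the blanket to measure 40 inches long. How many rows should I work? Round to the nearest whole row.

13 rows / 4 in = 3.25 rows per inch.
40 × 3.25 = 130.00 rows.

Knit 130 rows.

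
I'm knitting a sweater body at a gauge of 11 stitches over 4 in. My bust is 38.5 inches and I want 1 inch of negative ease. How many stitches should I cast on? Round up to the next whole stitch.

104 stitches.

Finished = 38.5 − 1 = 37.5 in.
11 / 4 = 2.75 sts per inch.
37.50 × 2.75 = 103.12 sts.
→ 104 sts.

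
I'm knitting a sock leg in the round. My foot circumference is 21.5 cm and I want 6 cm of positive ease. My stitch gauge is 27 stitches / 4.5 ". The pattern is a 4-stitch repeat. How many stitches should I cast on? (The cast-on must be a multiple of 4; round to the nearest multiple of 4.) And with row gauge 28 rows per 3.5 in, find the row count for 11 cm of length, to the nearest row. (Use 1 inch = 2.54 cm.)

Finished = 21.5 + 6 = 27.5 cm.
27.5 cm × 1/2.54 = 10.83 inches.
27/4.5 = 6 sts per in; 10.83 × 6 = 64.96 sts.
Nearest multiple of 4 → 64.
11 cm = 4.33 inches; × 8 = 34.65 → 35 rows.

Cast on 64 stitches; work 35 rows.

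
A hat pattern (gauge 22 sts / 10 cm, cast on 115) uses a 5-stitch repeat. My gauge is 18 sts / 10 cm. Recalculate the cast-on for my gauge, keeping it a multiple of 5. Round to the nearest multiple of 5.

115 × 18 / 22 = 94.09.
Nearest multiple of 5: 95.

Cast on 95 stitches.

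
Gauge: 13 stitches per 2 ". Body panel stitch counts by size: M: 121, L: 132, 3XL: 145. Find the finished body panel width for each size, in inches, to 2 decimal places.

M 18.62 inches; L 20.31 inches; 3XL 22.31 inches.

13/2 = 6.5 sts per in.
M: 121 / 6.5 = 18.615 → 18.62 in.
L: 132 / 6.5 = 20.308 → 20.31 in.
3XL: 145 / 6.5 = 22.308 → 22.31 in.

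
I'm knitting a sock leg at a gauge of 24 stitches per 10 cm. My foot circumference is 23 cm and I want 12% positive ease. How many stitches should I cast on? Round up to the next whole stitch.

Finished = 23 × 1.12 = 25.76 cm.
24 / 10 = 2.4 sts per cm.
25.76 × 2.4 = 61.82 sts.
→ 62 sts.

CO 62 sts.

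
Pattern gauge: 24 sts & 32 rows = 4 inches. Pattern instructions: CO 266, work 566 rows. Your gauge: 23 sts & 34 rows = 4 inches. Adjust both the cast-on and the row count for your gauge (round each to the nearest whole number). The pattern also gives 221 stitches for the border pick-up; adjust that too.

Stitches: 266 × 23/24 = 254.92 → 255.
Rows: 566 × 34/32 = 601.38 → 601.
border pick-up: 221 × 23/24 = 211.79 → 212.

Cast on 255 stitches; work 601 rows; border pick-up 212 stitches.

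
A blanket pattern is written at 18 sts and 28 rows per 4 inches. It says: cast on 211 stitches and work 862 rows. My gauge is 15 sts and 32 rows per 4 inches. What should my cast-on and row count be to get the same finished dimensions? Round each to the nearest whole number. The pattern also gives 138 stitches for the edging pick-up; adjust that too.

Stitches: 211 × 15/18 = 175.83 → 176.
Rows: 862 × 32/28 = 985.14 → 985.
edging pick-up: 138 × 15/18 = 115.00 → 115.

Cast on 176 stitches; work 985 rows; edging pick-up 115 stitches.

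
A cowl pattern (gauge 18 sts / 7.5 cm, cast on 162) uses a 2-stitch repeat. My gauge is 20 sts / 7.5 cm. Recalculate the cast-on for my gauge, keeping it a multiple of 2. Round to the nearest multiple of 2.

Cast on 180 stitches.

162 × 20 / 18 = 180.00.
Nearest multiple of 2: 180.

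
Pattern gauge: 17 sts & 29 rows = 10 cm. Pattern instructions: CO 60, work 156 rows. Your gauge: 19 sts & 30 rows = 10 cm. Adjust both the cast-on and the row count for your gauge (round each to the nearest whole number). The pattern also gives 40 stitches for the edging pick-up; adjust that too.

Cast on 67 stitches; work 161 rows; edging pick-up 45 stitches.

Stitches: 60 × 19/17 = 67.06 → 67.
Rows: 156 × 30/29 = 161.38 → 161.
edging pick-up: 40 × 19/17 = 44.71 → 45.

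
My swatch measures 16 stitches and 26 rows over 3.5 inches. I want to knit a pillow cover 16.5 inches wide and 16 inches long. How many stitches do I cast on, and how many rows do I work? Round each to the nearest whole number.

Cast on 75 stitches and work 119 rows.

Stitch gauge = 16/3.5 = 4.571 sts/in; 16.5 × 4.571 = 75.43 → 75 sts.
Row gauge = 26/3.5 = 7.429 rows/in; 16 × 7.429 = 118.86 → 119 rows.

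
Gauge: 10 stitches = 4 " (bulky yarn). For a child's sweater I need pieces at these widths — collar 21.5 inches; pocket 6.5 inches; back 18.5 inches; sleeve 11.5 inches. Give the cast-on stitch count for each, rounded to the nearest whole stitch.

collar 54; pocket 16; back 46; sleeve 29.

Rate = 10/4 = 2.5 sts per in.
collar: 21.5 × 2.5 = 53.75 → 54.
pocket: 6.5 × 2.5 = 16.25 → 16.
back: 18.5 × 2.5 = 46.25 → 46.
sleeve: 11.5 × 2.5 = 28.75 → 29.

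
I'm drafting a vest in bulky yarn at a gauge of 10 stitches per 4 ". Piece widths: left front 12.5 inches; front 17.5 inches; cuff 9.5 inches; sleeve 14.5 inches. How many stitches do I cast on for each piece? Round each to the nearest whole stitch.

Rate = 10/4 = 2.5 sts per in.
left front: 12.5 × 2.5 = 31.25 → 31.
front: 17.5 × 2.5 = 43.75 → 44.
cuff: 9.5 × 2.5 = 23.75 → 24.
sleeve: 14.5 × 2.5 = 36.25 → 36.

left front 31; front 44; cuff 24; sleeve 36.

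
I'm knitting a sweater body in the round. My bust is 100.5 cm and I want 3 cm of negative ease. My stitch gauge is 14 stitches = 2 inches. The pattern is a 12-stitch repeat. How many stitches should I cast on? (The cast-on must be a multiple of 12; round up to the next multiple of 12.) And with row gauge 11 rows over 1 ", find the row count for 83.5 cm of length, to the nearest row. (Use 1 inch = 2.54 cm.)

Cast on 276 stitches; work 362 rows.

Finished = 100.5 − 3 = 97.5 cm.
97.5 cm × 1/2.54 = 38.39 inches.
14/2 = 7 sts per in; 38.39 × 7 = 268.70 sts.
Next multiple of 12 → 276.
83.5 cm = 32.87 inches; × 11 = 361.61 → 362 rows.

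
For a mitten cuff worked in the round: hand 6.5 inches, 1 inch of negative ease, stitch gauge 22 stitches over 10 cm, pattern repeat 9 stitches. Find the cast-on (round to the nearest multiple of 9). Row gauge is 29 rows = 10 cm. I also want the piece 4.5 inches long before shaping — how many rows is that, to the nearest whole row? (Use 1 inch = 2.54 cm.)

Cast on 27 stitches; work 33 rows.

Finished = 6.5 − 1 = 5.5 inches.
5.5 inches × 2.54 = 13.97 cm.
22/10 = 2.2 sts per cm; 13.97 × 2.2 = 30.73 sts.
Nearest multiple of 9 → 27.
4.5 inches = 11.43 cm; × 2.9 = 33.15 → 33 rows.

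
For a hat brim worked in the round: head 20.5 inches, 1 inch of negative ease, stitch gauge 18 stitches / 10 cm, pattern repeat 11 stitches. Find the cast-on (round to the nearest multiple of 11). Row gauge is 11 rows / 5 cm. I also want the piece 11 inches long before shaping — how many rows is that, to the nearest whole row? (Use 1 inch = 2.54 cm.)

Cast on 88 stitches; work 61 rows.

Finished = 20.5 − 1 = 19.5 inches.
19.5 inches × 2.54 = 49.53 cm.
18/10 = 1.8 sts per cm; 49.53 × 1.8 = 89.15 sts.
Nearest multiple of 11 → 88.
11 inches = 27.94 cm; × 2.2 = 61.47 → 61 rows.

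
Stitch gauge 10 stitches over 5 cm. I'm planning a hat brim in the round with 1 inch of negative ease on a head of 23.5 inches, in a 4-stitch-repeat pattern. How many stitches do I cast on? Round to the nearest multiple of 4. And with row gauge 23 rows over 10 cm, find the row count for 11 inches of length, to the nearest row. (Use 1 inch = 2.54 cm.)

Cast on 116 stitches; work 64 rows.

Finished = 23.5 − 1 = 22.5 inches.
22.5 inches × 2.54 = 57.15 cm.
10/5 = 2 sts per cm; 57.15 × 2 = 114.30 sts.
Nearest multiple of 4 → 116.
11 inches = 27.94 cm; × 2.3 = 64.26 → 64 rows.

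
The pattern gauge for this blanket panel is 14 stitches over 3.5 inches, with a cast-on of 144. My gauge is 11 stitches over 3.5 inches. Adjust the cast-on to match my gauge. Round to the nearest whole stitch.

CO 113 sts.

Scale factor = 11 / 14 = 0.786.
144 × 11 / 14 = 113.14 sts.
→ 113 sts.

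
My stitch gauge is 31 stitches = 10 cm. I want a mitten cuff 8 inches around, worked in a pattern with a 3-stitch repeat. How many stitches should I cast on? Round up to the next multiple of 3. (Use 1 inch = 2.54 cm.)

8 in = 8 × 2.54 = 20.32 cm.
31 / 10 = 3.1 sts/cm.
20.32 × 3.1 = 62.99 sts.
→ 63.

Cast on 63 stitches.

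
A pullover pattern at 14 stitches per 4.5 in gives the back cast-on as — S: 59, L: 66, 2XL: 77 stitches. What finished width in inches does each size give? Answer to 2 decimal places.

S 18.96 inches; L 21.21 inches; 2XL 24.75 inches.

14/4.5 = 3.111 sts per in.
S: 59 / 3.111 = 18.964 → 18.96 in.
L: 66 / 3.111 = 21.214 → 21.21 in.
2XL: 77 / 3.111 = 24.750 → 24.75 in.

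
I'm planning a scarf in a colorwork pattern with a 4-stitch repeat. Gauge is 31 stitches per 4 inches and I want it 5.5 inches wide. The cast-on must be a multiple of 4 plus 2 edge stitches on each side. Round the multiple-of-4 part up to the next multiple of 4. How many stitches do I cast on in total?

44 stitches.

31 / 4 = 7.75 sts per inch.
5.5 × 7.75 = 42.62 sts.
Less 4 edge sts → 38.62 for the repeat.
Next multiple of 4: 40.
Add back 4 edge sts → 44.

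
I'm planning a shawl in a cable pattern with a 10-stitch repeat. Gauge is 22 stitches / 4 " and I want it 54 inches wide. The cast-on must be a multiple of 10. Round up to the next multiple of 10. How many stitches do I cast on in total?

22 / 4 = 5.5 sts per inch.
54 × 5.5 = 297.00 sts.
Next multiple of 10: 300.

300 stitches.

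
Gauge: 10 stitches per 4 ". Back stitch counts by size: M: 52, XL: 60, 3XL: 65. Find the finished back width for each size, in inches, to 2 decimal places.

10/4 = 2.5 sts per in.
M: 52 / 2.5 = 20.800 → 20.80 in.
XL: 60 / 2.5 = 24.000 → 24.00 in.
3XL: 65 / 2.5 = 26.000 → 26.00 in.

M 20.80 inches; XL 24.00 inches; 3XL 26.00 inches.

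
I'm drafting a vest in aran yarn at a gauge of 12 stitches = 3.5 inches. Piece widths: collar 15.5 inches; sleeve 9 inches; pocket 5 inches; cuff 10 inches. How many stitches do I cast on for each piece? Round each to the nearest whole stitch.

Rate = 12/3.5 = 3.429 sts per in.
collar: 15.5 × 3.429 = 53.14 → 53.
sleeve: 9 × 3.429 = 30.86 → 31.
pocket: 5 × 3.429 = 17.14 → 17.
cuff: 10 × 3.429 = 34.29 → 34.

collar 53; sleeve 31; pocket 17; cuff 34.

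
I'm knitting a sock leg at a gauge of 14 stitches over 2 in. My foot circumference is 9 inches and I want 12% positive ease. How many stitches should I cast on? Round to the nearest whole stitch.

Finished = 9 × 1.12 = 10.08 in.
14 / 2 = 7 sts per inch.
10.08 × 7 = 70.56 sts.
→ 71 sts.

Cast on 71 stitches.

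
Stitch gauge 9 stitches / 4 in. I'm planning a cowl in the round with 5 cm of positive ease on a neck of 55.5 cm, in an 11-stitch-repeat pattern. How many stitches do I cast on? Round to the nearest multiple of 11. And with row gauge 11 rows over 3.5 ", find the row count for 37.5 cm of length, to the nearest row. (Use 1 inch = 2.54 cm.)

Cast on 55 stitches; work 46 rows.

Finished = 55.5 + 5 = 60.5 cm.
60.5 cm × 1/2.54 = 23.82 inches.
9/4 = 2.25 sts per in; 23.82 × 2.25 = 53.59 sts.
Nearest multiple of 11 → 55.
37.5 cm = 14.76 inches; × 3.143 = 46.40 → 46 rows.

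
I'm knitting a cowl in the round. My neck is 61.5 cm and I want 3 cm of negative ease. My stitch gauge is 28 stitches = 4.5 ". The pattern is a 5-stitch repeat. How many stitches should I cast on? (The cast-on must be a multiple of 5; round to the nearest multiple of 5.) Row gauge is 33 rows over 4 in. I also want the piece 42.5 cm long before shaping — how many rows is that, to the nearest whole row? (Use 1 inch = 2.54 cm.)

Cast on 145 stitches; work 138 rows.

Finished = 61.5 − 3 = 58.5 cm.
58.5 cm × 1/2.54 = 23.03 inches.
28/4.5 = 6.222 sts per in; 23.03 × 6.222 = 143.31 sts.
Nearest multiple of 5 → 145.
42.5 cm = 16.73 inches; × 8.25 = 138.04 → 138 rows.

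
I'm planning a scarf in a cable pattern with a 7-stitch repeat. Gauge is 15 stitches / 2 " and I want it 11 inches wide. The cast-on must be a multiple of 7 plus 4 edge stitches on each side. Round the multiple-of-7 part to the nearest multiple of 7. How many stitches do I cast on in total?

15 / 2 = 7.5 sts per inch.
11 × 7.5 = 82.50 sts.
Less 8 edge sts → 74.50 for the repeat.
Nearest multiple of 7: 77.
Add back 8 edge sts → 85.

Cast on 85 stitches.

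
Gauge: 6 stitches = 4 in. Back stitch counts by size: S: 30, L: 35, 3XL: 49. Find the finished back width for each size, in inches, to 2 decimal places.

S 20.00 inches; L 23.33 inches; 3XL 32.67 inches.

6/4 = 1.5 sts per in.
S: 30 / 1.5 = 20.000 → 20.00 in.
L: 35 / 1.5 = 23.333 → 23.33 in.
3XL: 49 / 1.5 = 32.667 → 32.67 in.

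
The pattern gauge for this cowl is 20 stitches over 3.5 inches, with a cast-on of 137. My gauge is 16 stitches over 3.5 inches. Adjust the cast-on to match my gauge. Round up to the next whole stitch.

Cast on 110 stitches.

Scale factor = 16 / 20 = 0.800.
137 × 16 / 20 = 109.60 sts.
→ 110 sts.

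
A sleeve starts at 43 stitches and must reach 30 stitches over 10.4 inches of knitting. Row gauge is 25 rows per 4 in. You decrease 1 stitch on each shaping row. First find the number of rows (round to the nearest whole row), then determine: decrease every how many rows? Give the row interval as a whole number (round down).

Decrease every 5th row.

Rows = 10.4 × 6.25 = 65.0 → 65 rows.
Stitches to remove: 13 → 13 shaping rows (at 1 st each).
65 / 13 = 5.00 → every 5 rows.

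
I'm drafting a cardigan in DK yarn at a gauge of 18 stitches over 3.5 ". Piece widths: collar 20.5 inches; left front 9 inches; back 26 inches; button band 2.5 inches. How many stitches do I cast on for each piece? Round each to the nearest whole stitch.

collar 105; left front 46; back 134; button band 13.

Rate = 18/3.5 = 5.143 sts per in.
collar: 20.5 × 5.143 = 105.43 → 105.
left front: 9 × 5.143 = 46.29 → 46.
back: 26 × 5.143 = 133.71 → 134.
button band: 2.5 × 5.143 = 12.86 → 13.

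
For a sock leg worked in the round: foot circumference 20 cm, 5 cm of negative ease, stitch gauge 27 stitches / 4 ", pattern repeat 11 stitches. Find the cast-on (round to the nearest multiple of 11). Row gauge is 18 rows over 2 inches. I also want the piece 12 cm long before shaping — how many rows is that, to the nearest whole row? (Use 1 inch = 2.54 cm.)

Finished = 20 − 5 = 15 cm.
15 cm × 1/2.54 = 5.91 inches.
27/4 = 6.75 sts per in; 5.91 × 6.75 = 39.86 sts.
Nearest multiple of 11 → 44.
12 cm = 4.72 inches; × 9 = 42.52 → 43 rows.

Cast on 44 stitches; work 43 rows.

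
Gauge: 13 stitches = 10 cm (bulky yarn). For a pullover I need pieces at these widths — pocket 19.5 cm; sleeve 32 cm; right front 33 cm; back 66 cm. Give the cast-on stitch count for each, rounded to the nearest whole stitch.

pocket 25; sleeve 42; right front 43; back 86.

Rate = 13/10 = 1.3 sts per cm.
pocket: 19.5 × 1.3 = 25.35 → 25.
sleeve: 32 × 1.3 = 41.60 → 42.
right front: 33 × 1.3 = 42.90 → 43.
back: 66 × 1.3 = 85.80 → 86.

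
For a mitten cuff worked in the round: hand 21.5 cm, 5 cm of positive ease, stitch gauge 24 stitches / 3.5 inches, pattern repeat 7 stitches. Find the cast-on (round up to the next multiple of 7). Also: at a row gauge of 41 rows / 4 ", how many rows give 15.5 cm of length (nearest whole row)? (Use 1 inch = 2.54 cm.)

Cast on 77 stitches; work 63 rows.

Finished = 21.5 + 5 = 26.5 cm.
26.5 cm × 1/2.54 = 10.43 inches.
24/3.5 = 6.857 sts per in; 10.43 × 6.857 = 71.54 sts.
Next multiple of 7 → 77.
15.5 cm = 6.10 inches; × 10.25 = 62.55 → 63 rows.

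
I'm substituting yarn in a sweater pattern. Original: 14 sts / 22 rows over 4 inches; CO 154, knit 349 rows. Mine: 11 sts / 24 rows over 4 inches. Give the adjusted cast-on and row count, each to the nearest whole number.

Cast on 121 stitches; work 381 rows.

Stitches: 154 × 11/14 = 121.00 → 121.
Rows: 349 × 24/22 = 380.73 → 381.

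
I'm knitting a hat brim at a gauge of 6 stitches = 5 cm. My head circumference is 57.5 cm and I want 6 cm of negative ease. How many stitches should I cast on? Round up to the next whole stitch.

CO 62 sts.

Finished = 57.5 − 6 = 51.5 cm.
6 / 5 = 1.2 sts per cm.
51.50 × 1.2 = 61.80 sts.
→ 62 sts.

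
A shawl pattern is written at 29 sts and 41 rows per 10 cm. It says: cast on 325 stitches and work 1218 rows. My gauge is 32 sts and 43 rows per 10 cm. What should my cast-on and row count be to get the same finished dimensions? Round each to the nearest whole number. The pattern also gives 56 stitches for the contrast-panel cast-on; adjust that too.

Cast on 359 stitches; work 1277 rows; contrast-panel cast-on 62 stitches.

Stitches: 325 × 32/29 = 358.62 → 359.
Rows: 1218 × 43/41 = 1277.41 → 1277.
contrast-panel cast-on: 56 × 32/29 = 61.79 → 62.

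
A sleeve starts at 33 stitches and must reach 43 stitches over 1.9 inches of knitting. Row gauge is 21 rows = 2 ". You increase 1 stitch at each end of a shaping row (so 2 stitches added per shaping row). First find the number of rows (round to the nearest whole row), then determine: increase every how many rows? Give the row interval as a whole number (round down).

Rows = 1.9 × 10.5 = 19.9 → 20 rows.
Stitches to add: 10 → 5 shaping rows (at 2 st each).
20 / 5 = 4.00 → every 4 rows.

Increase every 4th row.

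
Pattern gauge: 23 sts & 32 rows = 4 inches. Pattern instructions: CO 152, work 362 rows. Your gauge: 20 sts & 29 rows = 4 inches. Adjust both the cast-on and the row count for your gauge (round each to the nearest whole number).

Cast on 132 stitches; work 328 rows.

Stitches: 152 × 20/23 = 132.17 → 132.
Rows: 362 × 29/32 = 328.06 → 328.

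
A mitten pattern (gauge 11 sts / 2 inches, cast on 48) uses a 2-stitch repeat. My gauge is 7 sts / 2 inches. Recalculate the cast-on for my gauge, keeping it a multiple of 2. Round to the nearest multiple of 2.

Cast on 30 stitches.

48 × 7 / 11 = 30.55.
Nearest multiple of 2: 30.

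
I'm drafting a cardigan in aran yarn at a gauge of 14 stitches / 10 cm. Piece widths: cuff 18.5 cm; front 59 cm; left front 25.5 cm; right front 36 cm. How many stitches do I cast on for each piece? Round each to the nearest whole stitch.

cuff 26; front 83; left front 36; right front 50.

Rate = 14/10 = 1.4 sts per cm.
cuff: 18.5 × 1.4 = 25.90 → 26.
front: 59 × 1.4 = 82.60 → 83.
left front: 25.5 × 1.4 = 35.70 → 36.
right front: 36 × 1.4 = 50.40 → 50.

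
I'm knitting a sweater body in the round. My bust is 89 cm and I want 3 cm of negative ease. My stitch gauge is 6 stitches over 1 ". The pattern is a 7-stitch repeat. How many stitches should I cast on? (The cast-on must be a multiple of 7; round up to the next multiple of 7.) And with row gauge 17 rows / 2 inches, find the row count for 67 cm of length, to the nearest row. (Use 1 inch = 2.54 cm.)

Cast on 210 stitches; work 224 rows.

Finished = 89 − 3 = 86 cm.
86 cm × 1/2.54 = 33.86 inches.
6/1 = 6 sts per in; 33.86 × 6 = 203.15 sts.
Next multiple of 7 → 210.
67 cm = 26.38 inches; × 8.5 = 224.21 → 224 rows.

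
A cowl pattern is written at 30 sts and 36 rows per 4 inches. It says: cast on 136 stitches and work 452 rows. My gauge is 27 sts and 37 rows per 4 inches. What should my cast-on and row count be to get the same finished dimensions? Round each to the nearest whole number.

Cast on 122 stitches; work 465 rows.

Stitches: 136 × 27/30 = 122.40 → 122.
Rows: 452 × 37/36 = 464.56 → 465.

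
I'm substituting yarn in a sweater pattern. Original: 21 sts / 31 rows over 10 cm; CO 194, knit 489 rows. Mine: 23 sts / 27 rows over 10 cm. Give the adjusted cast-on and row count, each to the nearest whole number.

Cast on 212 stitches; work 426 rows.

Stitches: 194 × 23/21 = 212.48 → 212.
Rows: 489 × 27/31 = 425.90 → 426.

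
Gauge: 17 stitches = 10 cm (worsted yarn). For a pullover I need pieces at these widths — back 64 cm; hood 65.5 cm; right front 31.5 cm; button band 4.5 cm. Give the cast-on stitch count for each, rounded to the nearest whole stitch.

back 109; hood 111; right front 54; button band 8.

Rate = 17/10 = 1.7 sts per cm.
back: 64 × 1.7 = 108.80 → 109.
hood: 65.5 × 1.7 = 111.35 → 111.
right front: 31.5 × 1.7 = 53.55 → 54.
button band: 4.5 × 1.7 = 7.65 → 8.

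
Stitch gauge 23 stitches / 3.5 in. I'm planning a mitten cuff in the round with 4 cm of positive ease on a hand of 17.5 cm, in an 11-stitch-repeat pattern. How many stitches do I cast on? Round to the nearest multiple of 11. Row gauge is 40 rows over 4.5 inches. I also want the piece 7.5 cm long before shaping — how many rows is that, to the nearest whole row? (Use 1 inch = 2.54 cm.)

Finished = 17.5 + 4 = 21.5 cm.
21.5 cm × 1/2.54 = 8.46 inches.
23/3.5 = 6.571 sts per in; 8.46 × 6.571 = 55.62 sts.
Nearest multiple of 11 → 55.
7.5 cm = 2.95 inches; × 8.889 = 26.25 → 26 rows.

Cast on 55 stitches; work 26 rows.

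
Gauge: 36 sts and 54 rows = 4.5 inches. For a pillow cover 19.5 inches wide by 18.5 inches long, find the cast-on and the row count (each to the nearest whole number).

Stitch gauge = 36/4.5 = 8 sts/in; 19.5 × 8 = 156.00 → 156 sts.
Row gauge = 54/4.5 = 12 rows/in; 18.5 × 12 = 222.00 → 222 rows.

Cast on 156 stitches and work 222 rows.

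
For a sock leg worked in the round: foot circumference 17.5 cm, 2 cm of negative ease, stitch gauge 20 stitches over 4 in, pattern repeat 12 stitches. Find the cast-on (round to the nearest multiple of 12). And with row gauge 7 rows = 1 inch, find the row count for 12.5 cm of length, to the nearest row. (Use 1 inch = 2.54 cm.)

Finished = 17.5 − 2 = 15.5 cm.
15.5 cm × 1/2.54 = 6.10 inches.
20/4 = 5 sts per in; 6.10 × 5 = 30.51 sts.
Nearest multiple of 12 → 36.
12.5 cm = 4.92 inches; × 7 = 34.45 → 34 rows.

Cast on 36 stitches; work 34 rows.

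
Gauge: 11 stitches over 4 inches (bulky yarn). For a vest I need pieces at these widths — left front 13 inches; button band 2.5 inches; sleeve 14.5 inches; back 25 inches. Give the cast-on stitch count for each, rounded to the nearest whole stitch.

left front 36; button band 7; sleeve 40; back 69.

Rate = 11/4 = 2.75 sts per in.
left front: 13 × 2.75 = 35.75 → 36.
button band: 2.5 × 2.75 = 6.88 → 7.
sleeve: 14.5 × 2.75 = 39.88 → 40.
back: 25 × 2.75 = 68.75 → 69.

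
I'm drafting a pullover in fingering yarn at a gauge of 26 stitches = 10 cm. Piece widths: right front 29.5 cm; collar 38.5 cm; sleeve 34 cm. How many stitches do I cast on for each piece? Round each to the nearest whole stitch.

right front 77; collar 100; sleeve 88.

Rate = 26/10 = 2.6 sts per cm.
right front: 29.5 × 2.6 = 76.70 → 77.
collar: 38.5 × 2.6 = 100.10 → 100.
sleeve: 34 × 2.6 = 88.40 → 88.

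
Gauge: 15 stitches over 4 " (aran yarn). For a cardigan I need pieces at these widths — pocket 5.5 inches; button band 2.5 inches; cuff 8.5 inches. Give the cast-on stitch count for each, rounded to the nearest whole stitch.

Rate = 15/4 = 3.75 sts per in.
pocket: 5.5 × 3.75 = 20.62 → 21.
button band: 2.5 × 3.75 = 9.38 → 9.
cuff: 8.5 × 3.75 = 31.88 → 32.

pocket 21; button band 9; cuff 32.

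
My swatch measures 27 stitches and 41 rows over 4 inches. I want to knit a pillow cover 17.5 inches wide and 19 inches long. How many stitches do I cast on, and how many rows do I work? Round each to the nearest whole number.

Cast on 118 stitches and work 195 rows.

Stitch gauge = 27/4 = 6.75 sts/in; 17.5 × 6.75 = 118.12 → 118 sts.
Row gauge = 41/4 = 10.25 rows/in; 19 × 10.25 = 194.75 → 195 rows.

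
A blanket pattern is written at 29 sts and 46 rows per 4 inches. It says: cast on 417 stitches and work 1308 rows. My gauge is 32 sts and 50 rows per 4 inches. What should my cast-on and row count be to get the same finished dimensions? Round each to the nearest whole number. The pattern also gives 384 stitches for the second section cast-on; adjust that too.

Cast on 460 stitches; work 1422 rows; second section cast-on 424 stitches.

Stitches: 417 × 32/29 = 460.14 → 460.
Rows: 1308 × 50/46 = 1421.74 → 1422.
second section cast-on: 384 × 32/29 = 423.72 → 424.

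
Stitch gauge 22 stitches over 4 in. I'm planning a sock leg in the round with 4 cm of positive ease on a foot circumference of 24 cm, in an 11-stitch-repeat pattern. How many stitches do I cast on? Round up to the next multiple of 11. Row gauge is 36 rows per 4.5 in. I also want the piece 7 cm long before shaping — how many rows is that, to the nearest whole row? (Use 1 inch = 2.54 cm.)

Finished = 24 + 4 = 28 cm.
28 cm × 1/2.54 = 11.02 inches.
22/4 = 5.5 sts per in; 11.02 × 5.5 = 60.63 sts.
Next multiple of 11 → 66.
7 cm = 2.76 inches; × 8 = 22.05 → 22 rows.

Cast on 66 stitches; work 22 rows.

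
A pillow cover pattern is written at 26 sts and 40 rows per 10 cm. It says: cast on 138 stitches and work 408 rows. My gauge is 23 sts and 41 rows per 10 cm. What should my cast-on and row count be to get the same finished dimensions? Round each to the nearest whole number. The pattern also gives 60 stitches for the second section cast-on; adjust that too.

Stitches: 138 × 23/26 = 122.08 → 122.
Rows: 408 × 41/40 = 418.20 → 418.
second section cast-on: 60 × 23/26 = 53.08 → 53.

Cast on 122 stitches; work 418 rows; second section cast-on 53 stitches.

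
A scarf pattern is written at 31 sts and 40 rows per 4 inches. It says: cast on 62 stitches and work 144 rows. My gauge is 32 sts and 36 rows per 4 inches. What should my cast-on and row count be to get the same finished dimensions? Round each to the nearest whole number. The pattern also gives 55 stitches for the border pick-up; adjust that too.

Cast on 64 stitches; work 130 rows; border pick-up 57 stitches.

Stitches: 62 × 32/31 = 64.00 → 64.
Rows: 144 × 36/40 = 129.60 → 130.
border pick-up: 55 × 32/31 = 56.77 → 57.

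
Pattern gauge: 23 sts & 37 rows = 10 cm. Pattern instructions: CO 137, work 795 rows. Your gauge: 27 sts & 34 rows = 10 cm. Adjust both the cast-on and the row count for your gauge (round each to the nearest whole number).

Stitches: 137 × 27/23 = 160.83 → 161.
Rows: 795 × 34/37 = 730.54 → 731.

Cast on 161 stitches; work 731 rows.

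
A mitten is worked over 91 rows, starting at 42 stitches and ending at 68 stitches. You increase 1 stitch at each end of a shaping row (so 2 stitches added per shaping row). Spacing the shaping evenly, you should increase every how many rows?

Stitches to add: |68 − 42| = 26.
Shaping rows needed: 26 / 2 = 13.
91 rows / 13 = every 7 rows.

Increase every 7th row.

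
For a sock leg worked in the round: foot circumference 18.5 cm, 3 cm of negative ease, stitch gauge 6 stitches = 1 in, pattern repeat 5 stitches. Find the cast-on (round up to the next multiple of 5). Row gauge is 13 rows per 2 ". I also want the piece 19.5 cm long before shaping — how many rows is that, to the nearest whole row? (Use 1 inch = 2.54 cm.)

Cast on 40 stitches; work 50 rows.

Finished = 18.5 − 3 = 15.5 cm.
15.5 cm × 1/2.54 = 6.10 inches.
6/1 = 6 sts per in; 6.10 × 6 = 36.61 sts.
Next multiple of 5 → 40.
19.5 cm = 7.68 inches; × 6.5 = 49.90 → 50 rows.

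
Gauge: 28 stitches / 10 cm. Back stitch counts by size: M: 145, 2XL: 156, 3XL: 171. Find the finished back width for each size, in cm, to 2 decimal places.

28/10 = 2.8 sts per cm.
M: 145 / 2.8 = 51.786 → 51.79 cm.
2XL: 156 / 2.8 = 55.714 → 55.71 cm.
3XL: 171 / 2.8 = 61.071 → 61.07 cm.

M 51.79 cm; 2XL 55.71 cm; 3XL 61.07 cm.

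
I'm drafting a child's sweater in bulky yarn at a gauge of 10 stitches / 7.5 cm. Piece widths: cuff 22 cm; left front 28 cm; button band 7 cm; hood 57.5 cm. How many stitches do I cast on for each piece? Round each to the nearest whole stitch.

Rate = 10/7.5 = 1.333 sts per cm.
cuff: 22 × 1.333 = 29.33 → 29.
left front: 28 × 1.333 = 37.33 → 37.
button band: 7 × 1.333 = 9.33 → 9.
hood: 57.5 × 1.333 = 76.67 → 77.

cuff 29; left front 37; button band 9; hood 77.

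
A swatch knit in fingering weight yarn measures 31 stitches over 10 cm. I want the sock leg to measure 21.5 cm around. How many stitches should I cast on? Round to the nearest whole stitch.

31 stitches / 10 cm = 3.1 stitches per cm.
21.5 × 3.1 = 66.65 stitches.
Round to nearest → 67.

67 stitches.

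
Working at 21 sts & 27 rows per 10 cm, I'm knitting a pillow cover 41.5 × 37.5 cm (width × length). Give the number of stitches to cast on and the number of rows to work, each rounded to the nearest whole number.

Cast on 87 stitches and work 101 rows.

Stitch gauge = 21/10 = 2.1 sts/cm; 41.5 × 2.1 = 87.15 → 87 sts.
Row gauge = 27/10 = 2.7 rows/cm; 37.5 × 2.7 = 101.25 → 101 rows.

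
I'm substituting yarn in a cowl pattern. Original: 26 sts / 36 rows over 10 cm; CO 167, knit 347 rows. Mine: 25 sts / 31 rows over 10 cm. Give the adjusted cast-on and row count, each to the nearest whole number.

Stitches: 167 × 25/26 = 160.58 → 161.
Rows: 347 × 31/36 = 298.81 → 299.

Cast on 161 stitches; work 299 rows.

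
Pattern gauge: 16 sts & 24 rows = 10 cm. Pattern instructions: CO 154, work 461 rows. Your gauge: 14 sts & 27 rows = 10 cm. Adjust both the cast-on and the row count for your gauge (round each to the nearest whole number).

Stitches: 154 × 14/16 = 134.75 → 135.
Rows: 461 × 27/24 = 518.62 → 519.

Cast on 135 stitches; work 519 rows.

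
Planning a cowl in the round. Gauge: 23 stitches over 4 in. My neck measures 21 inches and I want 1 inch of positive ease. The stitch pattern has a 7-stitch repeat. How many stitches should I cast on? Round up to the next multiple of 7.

Cast on 133 stitches.

Finished = 21 + 1 = 22 inches.
23 / 4 = 5.75 sts/in.
22 × 5.75 = 126.50 sts.
Next multiple of 7: 133.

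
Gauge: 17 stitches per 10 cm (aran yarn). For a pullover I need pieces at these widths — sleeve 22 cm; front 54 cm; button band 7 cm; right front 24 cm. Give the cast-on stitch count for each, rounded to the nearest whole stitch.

sleeve 37; front 92; button band 12; right front 41.

Rate = 17/10 = 1.7 sts per cm.
sleeve: 22 × 1.7 = 37.40 → 37.
front: 54 × 1.7 = 91.80 → 92.
button band: 7 × 1.7 = 11.90 → 12.
right front: 24 × 1.7 = 40.80 → 41.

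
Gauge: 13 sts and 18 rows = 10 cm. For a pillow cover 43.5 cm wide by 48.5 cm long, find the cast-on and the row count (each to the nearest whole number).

Cast on 57 stitches and work 87 rows.

Stitch gauge = 13/10 = 1.3 sts/cm; 43.5 × 1.3 = 56.55 → 57 sts.
Row gauge = 18/10 = 1.8 rows/cm; 48.5 × 1.8 = 87.30 → 87 rows.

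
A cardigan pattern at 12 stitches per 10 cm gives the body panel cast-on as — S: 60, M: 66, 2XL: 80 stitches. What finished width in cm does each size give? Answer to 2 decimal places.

12/10 = 1.2 sts per cm.
S: 60 / 1.2 = 50.000 → 50.00 cm.
M: 66 / 1.2 = 55.000 → 55.00 cm.
2XL: 80 / 1.2 = 66.667 → 66.67 cm.

S 50.00 cm; M 55.00 cm; 2XL 66.67 cm.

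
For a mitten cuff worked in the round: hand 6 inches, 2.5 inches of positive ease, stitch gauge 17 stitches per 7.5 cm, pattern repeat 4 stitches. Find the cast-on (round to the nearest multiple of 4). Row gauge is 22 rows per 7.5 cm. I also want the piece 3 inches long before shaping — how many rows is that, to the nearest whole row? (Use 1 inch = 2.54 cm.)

Cast on 48 stitches; work 22 rows.

Finished = 6 + 2.5 = 8.5 inches.
8.5 inches × 2.54 = 21.59 cm.
17/7.5 = 2.267 sts per cm; 21.59 × 2.267 = 48.94 sts.
Nearest multiple of 4 → 48.
3 inches = 7.62 cm; × 2.933 = 22.35 → 22 rows.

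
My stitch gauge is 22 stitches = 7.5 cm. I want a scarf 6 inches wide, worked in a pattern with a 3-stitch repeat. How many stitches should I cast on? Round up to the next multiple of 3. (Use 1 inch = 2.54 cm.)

45 stitches.

6 in = 6 × 2.54 = 15.24 cm.
22 / 7.5 = 2.933 sts/cm.
15.24 × 2.933 = 44.70 sts.
→ 45.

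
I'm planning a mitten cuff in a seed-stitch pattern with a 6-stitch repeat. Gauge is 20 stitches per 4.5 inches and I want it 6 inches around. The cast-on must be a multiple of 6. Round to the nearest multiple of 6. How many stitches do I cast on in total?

20 / 4.5 = 4.444 sts per inch.
6 × 4.444 = 26.67 sts.
Nearest multiple of 6: 24.

CO 24 sts.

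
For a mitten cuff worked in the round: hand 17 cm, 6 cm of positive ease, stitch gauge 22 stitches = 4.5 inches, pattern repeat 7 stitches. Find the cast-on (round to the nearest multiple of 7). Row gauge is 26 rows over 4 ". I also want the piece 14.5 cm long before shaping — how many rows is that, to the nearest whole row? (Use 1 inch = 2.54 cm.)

Cast on 42 stitches; work 37 rows.

Finished = 17 + 6 = 23 cm.
23 cm × 1/2.54 = 9.06 inches.
22/4.5 = 4.889 sts per in; 9.06 × 4.889 = 44.27 sts.
Nearest multiple of 7 → 42.
14.5 cm = 5.71 inches; × 6.5 = 37.11 → 37 rows.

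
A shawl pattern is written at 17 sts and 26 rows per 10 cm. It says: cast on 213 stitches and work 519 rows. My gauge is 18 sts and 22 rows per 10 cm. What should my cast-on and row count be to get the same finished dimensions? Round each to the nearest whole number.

Cast on 226 stitches; work 439 rows.

Stitches: 213 × 18/17 = 225.53 → 226.
Rows: 519 × 22/26 = 439.15 → 439.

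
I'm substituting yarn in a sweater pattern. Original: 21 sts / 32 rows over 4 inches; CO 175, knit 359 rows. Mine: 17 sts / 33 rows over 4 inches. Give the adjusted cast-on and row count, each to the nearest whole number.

Stitches: 175 × 17/21 = 141.67 → 142.
Rows: 359 × 33/32 = 370.22 → 370.

Cast on 142 stitches; work 370 rows.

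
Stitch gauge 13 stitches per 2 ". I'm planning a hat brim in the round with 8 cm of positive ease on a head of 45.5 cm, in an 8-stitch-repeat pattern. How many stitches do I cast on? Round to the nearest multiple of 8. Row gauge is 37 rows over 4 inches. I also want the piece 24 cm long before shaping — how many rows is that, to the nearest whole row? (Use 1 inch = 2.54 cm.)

Finished = 45.5 + 8 = 53.5 cm.
53.5 cm × 1/2.54 = 21.06 inches.
13/2 = 6.5 sts per in; 21.06 × 6.5 = 136.91 sts.
Nearest multiple of 8 → 136.
24 cm = 9.45 inches; × 9.25 = 87.40 → 87 rows.

Cast on 136 stitches; work 87 rows.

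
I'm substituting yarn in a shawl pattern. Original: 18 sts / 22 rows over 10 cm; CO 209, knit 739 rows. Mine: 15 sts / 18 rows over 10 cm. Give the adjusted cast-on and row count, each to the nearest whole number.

Cast on 174 stitches; work 605 rows.

Stitches: 209 × 15/18 = 174.17 → 174.
Rows: 739 × 18/22 = 604.64 → 605.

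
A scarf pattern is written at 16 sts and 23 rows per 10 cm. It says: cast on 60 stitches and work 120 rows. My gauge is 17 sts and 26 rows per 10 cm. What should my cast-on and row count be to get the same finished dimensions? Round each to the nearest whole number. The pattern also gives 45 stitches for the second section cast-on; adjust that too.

Cast on 64 stitches; work 136 rows; second section cast-on 48 stitches.

Stitches: 60 × 17/16 = 63.75 → 64.
Rows: 120 × 26/23 = 135.65 → 136.
second section cast-on: 45 × 17/16 = 47.81 → 48.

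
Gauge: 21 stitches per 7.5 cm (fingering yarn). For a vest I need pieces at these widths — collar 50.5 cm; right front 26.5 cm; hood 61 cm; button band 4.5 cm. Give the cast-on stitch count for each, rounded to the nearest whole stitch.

collar 141; right front 74; hood 171; button band 13.

Rate = 21/7.5 = 2.8 sts per cm.
collar: 50.5 × 2.8 = 141.40 → 141.
right front: 26.5 × 2.8 = 74.20 → 74.
hood: 61 × 2.8 = 170.80 → 171.
button band: 4.5 × 2.8 = 12.60 → 13.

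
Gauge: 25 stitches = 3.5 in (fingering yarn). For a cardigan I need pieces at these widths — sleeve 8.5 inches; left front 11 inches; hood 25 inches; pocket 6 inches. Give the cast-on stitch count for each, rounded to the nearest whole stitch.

sleeve 61; left front 79; hood 179; pocket 43.

Rate = 25/3.5 = 7.143 sts per in.
sleeve: 8.5 × 7.143 = 60.71 → 61.
left front: 11 × 7.143 = 78.57 → 79.
hood: 25 × 7.143 = 178.57 → 179.
pocket: 6 × 7.143 = 42.86 → 43.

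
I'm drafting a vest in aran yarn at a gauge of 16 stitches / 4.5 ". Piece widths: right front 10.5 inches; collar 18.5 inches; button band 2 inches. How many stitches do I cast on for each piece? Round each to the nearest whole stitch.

right front 37; collar 66; button band 7.

Rate = 16/4.5 = 3.556 sts per in.
right front: 10.5 × 3.556 = 37.33 → 37.
collar: 18.5 × 3.556 = 65.78 → 66.
button band: 2 × 3.556 = 7.11 → 7.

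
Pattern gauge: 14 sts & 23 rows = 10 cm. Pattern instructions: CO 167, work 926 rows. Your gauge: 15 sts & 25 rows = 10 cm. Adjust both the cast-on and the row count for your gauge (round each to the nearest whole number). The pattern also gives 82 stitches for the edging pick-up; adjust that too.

Stitches: 167 × 15/14 = 178.93 → 179.
Rows: 926 × 25/23 = 1006.52 → 1007.
edging pick-up: 82 × 15/14 = 87.86 → 88.

Cast on 179 stitches; work 1007 rows; edging pick-up 88 stitches.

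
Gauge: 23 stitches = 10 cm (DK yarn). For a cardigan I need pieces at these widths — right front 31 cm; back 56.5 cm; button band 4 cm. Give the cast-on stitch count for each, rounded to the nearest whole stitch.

Rate = 23/10 = 2.3 sts per cm.
right front: 31 × 2.3 = 71.30 → 71.
back: 56.5 × 2.3 = 129.95 → 130.
button band: 4 × 2.3 = 9.20 → 9.

right front 71; back 130; button band 9.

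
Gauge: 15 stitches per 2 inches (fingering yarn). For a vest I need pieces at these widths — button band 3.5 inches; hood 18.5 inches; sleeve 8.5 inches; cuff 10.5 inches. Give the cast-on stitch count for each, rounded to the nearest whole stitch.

button band 26; hood 139; sleeve 64; cuff 79.

Rate = 15/2 = 7.5 sts per in.
button band: 3.5 × 7.5 = 26.25 → 26.
hood: 18.5 × 7.5 = 138.75 → 139.
sleeve: 8.5 × 7.5 = 63.75 → 64.
cuff: 10.5 × 7.5 = 78.75 → 79.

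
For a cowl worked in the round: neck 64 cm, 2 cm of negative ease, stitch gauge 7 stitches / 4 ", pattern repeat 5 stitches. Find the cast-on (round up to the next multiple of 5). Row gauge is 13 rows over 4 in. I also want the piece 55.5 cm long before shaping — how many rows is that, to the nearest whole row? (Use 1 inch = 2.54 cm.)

Cast on 45 stitches; work 71 rows.

Finished = 64 − 2 = 62 cm.
62 cm × 1/2.54 = 24.41 inches.
7/4 = 1.75 sts per in; 24.41 × 1.75 = 42.72 sts.
Next multiple of 5 → 45.
55.5 cm = 21.85 inches; × 3.25 = 71.01 → 71 rows.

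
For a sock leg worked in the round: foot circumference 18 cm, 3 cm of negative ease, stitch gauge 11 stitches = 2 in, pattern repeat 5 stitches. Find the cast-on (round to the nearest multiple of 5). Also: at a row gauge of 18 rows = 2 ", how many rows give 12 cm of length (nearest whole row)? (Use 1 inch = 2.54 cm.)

Finished = 18 − 3 = 15 cm.
15 cm × 1/2.54 = 5.91 inches.
11/2 = 5.5 sts per in; 5.91 × 5.5 = 32.48 sts.
Nearest multiple of 5 → 30.
12 cm = 4.72 inches; × 9 = 42.52 → 43 rows.

Cast on 30 stitches; work 43 rows.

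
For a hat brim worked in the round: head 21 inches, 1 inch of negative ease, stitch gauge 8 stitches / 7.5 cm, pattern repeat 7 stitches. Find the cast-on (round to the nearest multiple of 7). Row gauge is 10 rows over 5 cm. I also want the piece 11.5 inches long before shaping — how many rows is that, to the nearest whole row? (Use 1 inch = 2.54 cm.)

Finished = 21 − 1 = 20 inches.
20 inches × 2.54 = 50.80 cm.
8/7.5 = 1.067 sts per cm; 50.80 × 1.067 = 54.19 sts.
Nearest multiple of 7 → 56.
11.5 inches = 29.21 cm; × 2 = 58.42 → 58 rows.

Cast on 56 stitches; work 58 rows.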